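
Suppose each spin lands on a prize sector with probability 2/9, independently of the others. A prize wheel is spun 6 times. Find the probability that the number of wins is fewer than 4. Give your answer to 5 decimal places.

0.97522

X ~ Binomial(6, 0.222222); P(X ≤ 3) = Σ C(6,k) p^k (1−p)^(6−k) over k:
  k=0: C(6,0)·0.222222^0·0.777778^6 = 0.2213773
  k=1: C(6,1)·0.222222^1·0.777778^5 = 0.3795040
  k=2: C(6,2)·0.222222^2·0.777778^4 = 0.2710743
  k=3: C(6,3)·0.222222^3·0.777778^3 = 0.1032664
Total = 0.9752221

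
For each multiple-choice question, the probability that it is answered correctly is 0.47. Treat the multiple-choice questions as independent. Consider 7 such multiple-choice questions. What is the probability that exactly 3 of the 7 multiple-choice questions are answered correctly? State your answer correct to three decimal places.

X ~ Binomial(n=7, p=0.47).
P(X=3) = C(7,3) · p^3 · (1−p)^4
= 35 · 0.10382 · 0.078905 = 0.28672

0.287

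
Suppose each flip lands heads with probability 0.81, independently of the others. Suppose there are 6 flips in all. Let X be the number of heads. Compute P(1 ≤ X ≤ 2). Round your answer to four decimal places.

0.0140

X ~ Binomial(6, 0.81); P(1 ≤ X ≤ 2) = Σ C(6,k) p^k (1−p)^(6−k) over k:
  k=1: C(6,1)·0.81^1·0.19^5 = 0.001203
  k=2: C(6,2)·0.81^2·0.19^4 = 0.012826
Total = 0.014029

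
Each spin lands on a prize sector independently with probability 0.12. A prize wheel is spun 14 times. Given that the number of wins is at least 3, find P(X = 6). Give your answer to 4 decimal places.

X ~ Binomial(14, 0.12). Want P(X=6 | X≥3) = P(X=6) / P(X≥3).
P(X=6) = C(14,6)·0.12^6·0.88^8 = 0.003225
P(X≥3) = 1 − 0.167016 − 0.318848 − 0.282615 = 0.231521
Ratio = 0.003225 / 0.231521 = 0.013929

0.0139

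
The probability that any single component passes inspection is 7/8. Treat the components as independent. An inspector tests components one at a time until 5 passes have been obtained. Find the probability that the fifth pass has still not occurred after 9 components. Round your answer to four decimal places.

0.0025

Needing more than 9 components ⇔ fewer than 5 successes in the first 9. With X ~ Binomial(9, 0.875), P(Y > 9) = P(X ≤ 4).
  k=0: C(9,0)·0.875^0·0.125^9 = 0.000000
  k=1: C(9,1)·0.875^1·0.125^8 = 0.000000
  k=2: C(9,2)·0.875^2·0.125^7 = 0.000013
  k=3: C(9,3)·0.875^3·0.125^6 = 0.000215
  k=4: C(9,4)·0.875^4·0.125^5 = 0.002254
P(X ≤ 4) = 0.002482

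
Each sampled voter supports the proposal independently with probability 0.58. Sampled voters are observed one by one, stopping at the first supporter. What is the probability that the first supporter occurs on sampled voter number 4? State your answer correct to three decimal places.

0.043

Geometric (trials to first success), p = 0.58.
P(Y = 4) = (1−p)^3 · p = 0.074088 · 0.58 = 0.04297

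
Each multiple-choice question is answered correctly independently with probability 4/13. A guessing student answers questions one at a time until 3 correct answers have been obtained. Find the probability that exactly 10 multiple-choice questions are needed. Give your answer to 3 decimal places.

0.080

Y = trial on which the third success occurs; negative binomial, r=3, p=0.307692.
P(Y=10) = C(9,2) · p^3 · (1−p)^7
= 36 · 0.029131 · 0.076224 = 0.07994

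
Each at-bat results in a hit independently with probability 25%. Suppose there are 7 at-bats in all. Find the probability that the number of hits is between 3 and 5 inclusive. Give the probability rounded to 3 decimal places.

0.242

X ~ Binomial(7, 0.25); P(3 ≤ X ≤ 5) = Σ C(7,k) p^k (1−p)^(7−k) over k:
  k=3: C(7,3)·0.25^3·0.75^4 = 0.17303
  k=4: C(7,4)·0.25^4·0.75^3 = 0.05768
  k=5: C(7,5)·0.25^5·0.75^2 = 0.01154
Total = 0.24225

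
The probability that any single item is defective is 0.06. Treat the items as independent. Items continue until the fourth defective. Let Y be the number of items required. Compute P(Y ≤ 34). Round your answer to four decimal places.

Finishing within 34 items ⇔ at least 4 successes in the first 34. With X ~ Binomial(34, 0.06), P(Y ≤ 34) = 1 − P(X ≤ 3).
  k=0: C(34,0)·0.06^0·0.94^34 = 0.121996
  k=1: C(34,1)·0.06^1·0.94^33 = 0.264758
  k=2: C(34,2)·0.06^2·0.94^32 = 0.278841
  k=3: C(34,3)·0.06^3·0.94^31 = 0.189849
1 − 0.855445 = 0.144555

0.1446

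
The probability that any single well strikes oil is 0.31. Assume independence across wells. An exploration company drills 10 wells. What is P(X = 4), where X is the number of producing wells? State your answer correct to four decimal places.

X ~ Binomial(n=10, p=0.31).
P(X=4) = C(10,4) · p^4 · (1−p)^6
= 210 · 0.0092352 · 0.10792 = 0.209296

0.2093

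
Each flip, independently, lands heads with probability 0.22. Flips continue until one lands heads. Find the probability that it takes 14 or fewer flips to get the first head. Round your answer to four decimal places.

0.9691

Y = number of flips to the first success; geometric, p = 0.22.
P(Y ≤ 14) = 1 − (1−p)^14 = 1 − 0.030855 = 0.969145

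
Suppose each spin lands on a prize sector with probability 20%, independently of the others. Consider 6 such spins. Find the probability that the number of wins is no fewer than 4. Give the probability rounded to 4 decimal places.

0.0170

X ~ Binomial(6, 0.20); P(X ≥ 4) = Σ C(6,k) p^k (1−p)^(6−k) over k:
  k=4: C(6,4)·0.20^4·0.80^2 = 0.015360
  k=5: C(6,5)·0.20^5·0.80^1 = 0.001536
  k=6: C(6,6)·0.20^6·0.80^0 = 0.000064
Total = 0.016960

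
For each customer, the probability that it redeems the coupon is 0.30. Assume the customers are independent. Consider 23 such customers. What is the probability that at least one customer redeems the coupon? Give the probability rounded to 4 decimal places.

0.9997

P(at least one) = 1 − P(none) = 1 − (1 − 0.30)^23
= 1 − 0.000274 = 0.999726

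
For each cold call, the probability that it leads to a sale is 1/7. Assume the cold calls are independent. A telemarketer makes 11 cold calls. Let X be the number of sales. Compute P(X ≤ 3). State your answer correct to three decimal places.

X ~ Binomial(11, 0.142857); P(X ≤ 3) = Σ C(11,k) p^k (1−p)^(11−k) over k:
  k=0: C(11,0)·0.142857^0·0.857143^11 = 0.18348
  k=1: C(11,1)·0.142857^1·0.857143^10 = 0.33638
  k=2: C(11,2)·0.142857^2·0.857143^9 = 0.28031
  k=3: C(11,3)·0.142857^3·0.857143^8 = 0.14016
Total = 0.94033

0.940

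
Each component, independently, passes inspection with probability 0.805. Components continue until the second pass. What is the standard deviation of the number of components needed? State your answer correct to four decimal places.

0.7758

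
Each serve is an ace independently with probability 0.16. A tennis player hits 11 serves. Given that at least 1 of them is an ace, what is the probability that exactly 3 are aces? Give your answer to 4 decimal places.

X ~ Binomial(11, 0.16). Want P(X=3 | X≥1) = P(X=3) / P(X≥1).
P(X=3) = C(11,3)·0.16^3·0.84^8 = 0.167524
P(X≥1) = 1 − 0.146917 = 0.853083
Ratio = 0.167524 / 0.853083 = 0.196375

0.1964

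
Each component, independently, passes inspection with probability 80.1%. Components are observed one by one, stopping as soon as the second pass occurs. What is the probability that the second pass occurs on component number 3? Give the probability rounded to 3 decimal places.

0.255

Y = trial on which the second success occurs; negative binomial, r=2, p=0.801.
P(Y=3) = C(2,1) · p^2 · (1−p)^1
= 2 · 0.6416 · 0.199 = 0.25536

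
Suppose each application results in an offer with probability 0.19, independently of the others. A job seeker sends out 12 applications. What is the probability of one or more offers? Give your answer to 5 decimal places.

P(at least one) = 1 − P(none) = 1 − (1 − 0.19)^12
= 1 − 0.0797664 = 0.9202336

0.92023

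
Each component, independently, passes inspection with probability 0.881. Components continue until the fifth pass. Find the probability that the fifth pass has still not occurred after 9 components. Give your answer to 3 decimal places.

Needing more than 9 components ⇔ fewer than 5 successes in the first 9. With X ~ Binomial(9, 0.881), P(Y > 9) = P(X ≤ 4).
  k=0: C(9,0)·0.881^0·0.119^9 = 0.00000
  k=1: C(9,1)·0.881^1·0.119^8 = 0.00000
  k=2: C(9,2)·0.881^2·0.119^7 = 0.00001
  k=3: C(9,3)·0.881^3·0.119^6 = 0.00016
  k=4: C(9,4)·0.881^4·0.119^5 = 0.00181
P(X ≤ 4) = 0.00198

0.002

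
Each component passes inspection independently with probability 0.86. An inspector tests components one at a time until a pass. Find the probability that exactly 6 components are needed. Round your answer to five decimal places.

Geometric (trials to first success), p = 0.86.
P(Y = 6) = (1−p)^5 · p = 5.3782e-05 · 0.86 = 0.0000463

0.00005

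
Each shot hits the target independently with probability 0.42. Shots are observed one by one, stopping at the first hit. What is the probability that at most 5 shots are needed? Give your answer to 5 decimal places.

0.93436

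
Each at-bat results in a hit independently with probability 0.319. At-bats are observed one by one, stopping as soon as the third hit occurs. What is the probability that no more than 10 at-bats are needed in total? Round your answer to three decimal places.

Finishing within 10 at-bats ⇔ at least 3 successes in the first 10. With X ~ Binomial(10, 0.319), P(Y ≤ 10) = 1 − P(X ≤ 2).
  k=0: C(10,0)·0.319^0·0.681^10 = 0.02145
  k=1: C(10,1)·0.319^1·0.681^9 = 0.10049
  k=2: C(10,2)·0.319^2·0.681^8 = 0.21182
1 − 0.33376 = 0.66624

0.666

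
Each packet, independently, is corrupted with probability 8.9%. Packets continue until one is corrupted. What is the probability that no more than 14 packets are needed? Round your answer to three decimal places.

0.729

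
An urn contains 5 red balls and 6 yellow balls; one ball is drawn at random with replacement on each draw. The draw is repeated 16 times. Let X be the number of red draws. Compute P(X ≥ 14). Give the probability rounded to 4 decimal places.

X ~ Binomial(16, 0.454545); P(X ≥ 14) = Σ C(16,k) p^k (1−p)^(16−k) over k:
  k=14: C(16,14)·0.454545^14·0.545455^2 = 0.000574
  k=15: C(16,15)·0.454545^15·0.545455^1 = 0.000064
  k=16: C(16,16)·0.454545^16·0.545455^0 = 0.000003
Total = 0.000641

0.0006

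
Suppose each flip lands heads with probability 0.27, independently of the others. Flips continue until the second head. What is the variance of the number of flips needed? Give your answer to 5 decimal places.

20.02743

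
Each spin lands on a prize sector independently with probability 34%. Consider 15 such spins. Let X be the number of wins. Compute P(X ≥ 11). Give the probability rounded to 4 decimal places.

0.0022

X ~ Binomial(15, 0.34); P(X ≥ 11) = Σ C(15,k) p^k (1−p)^(15−k) over k:
  k=11: C(15,11)·0.34^11·0.66^4 = 0.001818
  k=12: C(15,12)·0.34^12·0.66^3 = 0.000312
  k=13: C(15,13)·0.34^13·0.66^2 = 0.000037
  k=14: C(15,14)·0.34^14·0.66^1 = 0.000003
  k=15: C(15,15)·0.34^15·0.66^0 = 0.000000
Total = 0.002170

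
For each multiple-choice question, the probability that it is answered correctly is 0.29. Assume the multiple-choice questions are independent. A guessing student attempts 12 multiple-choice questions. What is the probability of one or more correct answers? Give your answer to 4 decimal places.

0.9836

P(at least one) = 1 − P(none) = 1 − (1 − 0.29)^12
= 1 − 0.016410 = 0.983590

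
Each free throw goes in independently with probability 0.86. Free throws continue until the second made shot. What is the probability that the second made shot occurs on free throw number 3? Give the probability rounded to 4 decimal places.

Y = trial on which the second success occurs; negative binomial, r=2, p=0.86.
P(Y=3) = C(2,1) · p^2 · (1−p)^1
= 2 · 0.7396 · 0.14 = 0.207088

0.2071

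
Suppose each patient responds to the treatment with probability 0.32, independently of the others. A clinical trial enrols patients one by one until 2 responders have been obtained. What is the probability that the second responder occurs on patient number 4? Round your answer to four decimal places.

0.1420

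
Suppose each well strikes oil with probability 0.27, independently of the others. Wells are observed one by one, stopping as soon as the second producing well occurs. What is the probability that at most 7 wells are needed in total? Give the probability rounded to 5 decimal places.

0.60350

Finishing within 7 wells ⇔ at least 2 successes in the first 7. With X ~ Binomial(7, 0.27), P(Y ≤ 7) = 1 − P(X ≤ 1).
  k=0: C(7,0)·0.27^0·0.73^7 = 0.1104740
  k=1: C(7,1)·0.27^1·0.73^6 = 0.2860217
1 − 0.3964957 = 0.6035043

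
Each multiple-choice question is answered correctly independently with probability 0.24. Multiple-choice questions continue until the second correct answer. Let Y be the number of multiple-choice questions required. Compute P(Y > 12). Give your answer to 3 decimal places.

Needing more than 12 multiple-choice questions ⇔ fewer than 2 successes in the first 12. With X ~ Binomial(12, 0.24), P(Y > 12) = P(X ≤ 1).
  k=0: C(12,0)·0.24^0·0.76^12 = 0.03713
  k=1: C(12,1)·0.24^1·0.76^11 = 0.14072
P(X ≤ 1) = 0.17785

0.178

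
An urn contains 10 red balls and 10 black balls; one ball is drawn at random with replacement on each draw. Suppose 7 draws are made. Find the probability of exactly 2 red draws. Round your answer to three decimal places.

0.164

X ~ Binomial(n=7, p=0.50).
P(X=2) = C(7,2) · p^2 · (1−p)^5
= 21 · 0.25 · 0.03125 = 0.16406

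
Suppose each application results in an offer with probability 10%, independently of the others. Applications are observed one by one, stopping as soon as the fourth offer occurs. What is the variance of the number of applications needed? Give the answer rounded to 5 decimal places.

360.00000

Y = total applications until the fourth success; negative binomial with r=4, p=0.10.
Var(Y) = r(1−p)/p² = 4·0.90 / 0.10² = 360.0000000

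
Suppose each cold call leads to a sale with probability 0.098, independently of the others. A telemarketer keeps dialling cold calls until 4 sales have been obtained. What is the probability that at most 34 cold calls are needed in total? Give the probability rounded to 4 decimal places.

0.4304

Finishing within 34 cold calls ⇔ at least 4 successes in the first 34. With X ~ Binomial(34, 0.098), P(Y ≤ 34) = 1 − P(X ≤ 3).
  k=0: C(34,0)·0.098^0·0.902^34 = 0.029993
  k=1: C(34,1)·0.098^1·0.902^33 = 0.110795
  k=2: C(34,2)·0.098^2·0.902^32 = 0.198621
  k=3: C(34,3)·0.098^3·0.902^31 = 0.230183
1 − 0.569591 = 0.430409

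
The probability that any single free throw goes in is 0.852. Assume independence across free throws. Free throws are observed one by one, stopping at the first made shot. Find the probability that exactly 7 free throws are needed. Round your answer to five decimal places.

Geometric (trials to first success), p = 0.852.
P(Y = 7) = (1−p)^6 · p = 1.0509e-05 · 0.852 = 0.0000090

0.00001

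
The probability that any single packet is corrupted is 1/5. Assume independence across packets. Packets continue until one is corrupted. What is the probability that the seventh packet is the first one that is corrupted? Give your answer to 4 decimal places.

Geometric (trials to first success), p = 0.20.
P(Y = 7) = (1−p)^6 · p = 0.26214 · 0.20 = 0.052429

0.0524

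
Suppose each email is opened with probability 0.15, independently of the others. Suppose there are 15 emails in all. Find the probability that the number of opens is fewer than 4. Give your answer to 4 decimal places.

0.8227

X ~ Binomial(15, 0.15); P(X ≤ 3) = Σ C(15,k) p^k (1−p)^(15−k) over k:
  k=0: C(15,0)·0.15^0·0.85^15 = 0.087354
  k=1: C(15,1)·0.15^1·0.85^14 = 0.231232
  k=2: C(15,2)·0.15^2·0.85^13 = 0.285639
  k=3: C(15,3)·0.15^3·0.85^12 = 0.218430
Total = 0.822655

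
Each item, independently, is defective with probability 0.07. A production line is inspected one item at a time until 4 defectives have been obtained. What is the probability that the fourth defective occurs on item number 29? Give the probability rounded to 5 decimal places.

0.01282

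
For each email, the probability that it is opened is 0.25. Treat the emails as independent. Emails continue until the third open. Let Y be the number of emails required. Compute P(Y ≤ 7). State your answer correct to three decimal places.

Finishing within 7 emails ⇔ at least 3 successes in the first 7. With X ~ Binomial(7, 0.25), P(Y ≤ 7) = 1 − P(X ≤ 2).
  k=0: C(7,0)·0.25^0·0.75^7 = 0.13348
  k=1: C(7,1)·0.25^1·0.75^6 = 0.31146
  k=2: C(7,2)·0.25^2·0.75^5 = 0.31146
1 − 0.75641 = 0.24359

0.244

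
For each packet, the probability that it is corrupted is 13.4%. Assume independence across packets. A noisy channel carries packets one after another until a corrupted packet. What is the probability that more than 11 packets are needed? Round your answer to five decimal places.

Y = number of packets to the first success; geometric, p = 0.134.
P(Y > 11) = P(first 11 all fail) = (1−p)^11 = 0.2054456

0.20545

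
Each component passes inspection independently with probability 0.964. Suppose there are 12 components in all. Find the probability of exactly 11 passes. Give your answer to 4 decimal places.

0.2886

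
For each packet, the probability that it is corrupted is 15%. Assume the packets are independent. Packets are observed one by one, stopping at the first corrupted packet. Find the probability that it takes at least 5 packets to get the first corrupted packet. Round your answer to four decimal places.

0.5220

Y = number of packets to the first success; geometric, p = 0.15.
P(Y > 4) = P(first 4 all fail) = (1−p)^4 = 0.522006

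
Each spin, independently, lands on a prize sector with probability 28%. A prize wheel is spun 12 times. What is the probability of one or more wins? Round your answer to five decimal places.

0.98059

P(at least one) = 1 − P(none) = 1 − (1 − 0.28)^12
= 1 − 0.0194084 = 0.9805916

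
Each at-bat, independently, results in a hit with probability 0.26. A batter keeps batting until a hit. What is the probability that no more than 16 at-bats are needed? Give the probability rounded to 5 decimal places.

Y = number of at-bats to the first success; geometric, p = 0.26.
P(Y ≤ 16) = 1 − (1−p)^16 = 1 − 0.0080855 = 0.9919145

0.99191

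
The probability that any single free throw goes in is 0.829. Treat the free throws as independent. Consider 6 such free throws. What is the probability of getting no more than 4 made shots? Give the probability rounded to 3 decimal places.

X ~ Binomial(6, 0.829); P(X ≤ 4) = Σ C(6,k) p^k (1−p)^(6−k) over k:
  k=0: C(6,0)·0.829^0·0.171^6 = 0.00003
  k=1: C(6,1)·0.829^1·0.171^5 = 0.00073
  k=2: C(6,2)·0.829^2·0.171^4 = 0.00881
  k=3: C(6,3)·0.829^3·0.171^3 = 0.05697
  k=4: C(6,4)·0.829^4·0.171^2 = 0.20716
Total = 0.27370

0.274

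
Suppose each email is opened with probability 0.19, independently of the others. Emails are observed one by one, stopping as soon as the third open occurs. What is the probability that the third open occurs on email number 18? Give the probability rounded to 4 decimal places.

0.0395

Y = trial on which the third success occurs; negative binomial, r=3, p=0.19.
P(Y=18) = C(17,2) · p^3 · (1−p)^15
= 136 · 0.006859 · 0.042391 = 0.039543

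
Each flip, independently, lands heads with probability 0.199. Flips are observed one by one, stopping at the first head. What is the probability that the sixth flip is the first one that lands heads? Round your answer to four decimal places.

0.0656

Geometric (trials to first success), p = 0.199.
P(Y = 6) = (1−p)^5 · p = 0.32973 · 0.199 = 0.065617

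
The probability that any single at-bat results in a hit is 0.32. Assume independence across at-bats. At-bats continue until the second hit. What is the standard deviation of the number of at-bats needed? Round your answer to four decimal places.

Y = total at-bats until the second success; negative binomial with r=2, p=0.32.
SD(Y) = √[r(1−p)/p²] = √(13.281250) = 3.644345

3.6443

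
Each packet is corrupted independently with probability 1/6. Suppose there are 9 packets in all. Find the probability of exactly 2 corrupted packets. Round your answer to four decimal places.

X ~ Binomial(n=9, p=0.166667).
P(X=2) = C(9,2) · p^2 · (1−p)^7
= 36 · 0.027778 · 0.27908 = 0.279082

0.2791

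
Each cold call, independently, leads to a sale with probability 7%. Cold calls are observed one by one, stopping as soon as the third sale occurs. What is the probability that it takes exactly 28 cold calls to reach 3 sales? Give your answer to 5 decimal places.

Y = trial on which the third success occurs; negative binomial, r=3, p=0.07.
P(Y=28) = C(27,2) · p^3 · (1−p)^25
= 351 · 0.000343 · 0.16296 = 0.0196189

0.01962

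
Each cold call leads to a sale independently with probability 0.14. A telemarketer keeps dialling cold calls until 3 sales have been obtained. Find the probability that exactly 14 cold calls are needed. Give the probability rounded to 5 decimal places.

Y = trial on which the third success occurs; negative binomial, r=3, p=0.14.
P(Y=14) = C(13,2) · p^3 · (1−p)^11
= 78 · 0.002744 · 0.19032 = 0.0407344

0.04073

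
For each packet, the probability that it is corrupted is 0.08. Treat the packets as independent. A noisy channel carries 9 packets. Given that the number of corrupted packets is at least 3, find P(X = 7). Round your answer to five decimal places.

X ~ Binomial(9, 0.08). Want P(X=7 | X≥3) = P(X=7) / P(X≥3).
P(X=7) = C(9,7)·0.08^7·0.92^2 = 0.0000006
P(X≥3) = 1 − 0.4721614 − 0.3695176 − 0.1285279 = 0.0297932
Ratio = 0.0000006 / 0.0297932 = 0.0000214

0.00002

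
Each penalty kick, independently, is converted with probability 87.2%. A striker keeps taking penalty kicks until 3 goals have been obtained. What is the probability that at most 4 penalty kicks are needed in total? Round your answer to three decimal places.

0.918

Finishing within 4 penalty kicks ⇔ at least 3 successes in the first 4. With X ~ Binomial(4, 0.872), P(Y ≤ 4) = 1 − P(X ≤ 2).
  k=0: C(4,0)·0.872^0·0.128^4 = 0.00027
  k=1: C(4,1)·0.872^1·0.128^3 = 0.00731
  k=2: C(4,2)·0.872^2·0.128^2 = 0.07475
1 − 0.08233 = 0.91767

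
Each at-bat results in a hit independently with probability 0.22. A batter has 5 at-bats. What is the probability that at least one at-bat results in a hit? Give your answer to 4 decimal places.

P(at least one) = 1 − P(none) = 1 − (1 − 0.22)^5
= 1 − 0.288717 = 0.711283

0.7113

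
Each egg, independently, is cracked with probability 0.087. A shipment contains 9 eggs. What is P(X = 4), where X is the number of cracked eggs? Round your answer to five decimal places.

0.00458

X ~ Binomial(n=9, p=0.087).
P(X=4) = C(9,4) · p^4 · (1−p)^5
= 126 · 5.729e-05 · 0.63439 = 0.0045793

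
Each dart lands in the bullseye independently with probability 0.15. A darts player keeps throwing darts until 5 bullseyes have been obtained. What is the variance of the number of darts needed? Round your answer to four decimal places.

188.8889

Y = total darts until the fifth success; negative binomial with r=5, p=0.15.
Var(Y) = r(1−p)/p² = 5·0.85 / 0.15² = 188.888889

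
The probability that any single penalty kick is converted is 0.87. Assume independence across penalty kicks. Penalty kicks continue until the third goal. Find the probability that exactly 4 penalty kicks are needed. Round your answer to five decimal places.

0.25682

Y = trial on which the third success occurs; negative binomial, r=3, p=0.87.
P(Y=4) = C(3,2) · p^3 · (1−p)^1
= 3 · 0.6585 · 0.13 = 0.2568162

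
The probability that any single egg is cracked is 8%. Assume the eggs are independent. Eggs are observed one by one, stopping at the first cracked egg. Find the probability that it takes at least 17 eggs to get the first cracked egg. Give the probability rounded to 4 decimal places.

0.2634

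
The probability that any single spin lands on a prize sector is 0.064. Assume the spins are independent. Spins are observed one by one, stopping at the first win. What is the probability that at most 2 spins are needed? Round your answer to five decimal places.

Y = number of spins to the first success; geometric, p = 0.064.
P(Y ≤ 2) = 1 − (1−p)^2 = 1 − 0.8760960 = 0.1239040

0.12390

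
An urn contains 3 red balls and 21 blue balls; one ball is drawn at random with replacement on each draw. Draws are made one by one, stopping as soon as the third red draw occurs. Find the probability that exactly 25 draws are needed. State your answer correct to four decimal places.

0.0286

Y = trial on which the third success occurs; negative binomial, r=3, p=0.125.
P(Y=25) = C(24,2) · p^3 · (1−p)^22
= 276 · 0.0019531 · 0.052988 = 0.028564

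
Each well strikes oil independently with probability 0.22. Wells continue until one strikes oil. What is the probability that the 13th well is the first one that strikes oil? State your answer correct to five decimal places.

0.01116

Geometric (trials to first success), p = 0.22.
P(Y = 13) = (1−p)^12 · p = 0.050715 · 0.22 = 0.0111573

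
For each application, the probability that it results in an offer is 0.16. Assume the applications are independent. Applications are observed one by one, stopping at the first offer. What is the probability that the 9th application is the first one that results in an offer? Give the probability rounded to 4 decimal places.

0.0397

Geometric (trials to first success), p = 0.16.
P(Y = 9) = (1−p)^8 · p = 0.24788 · 0.16 = 0.039660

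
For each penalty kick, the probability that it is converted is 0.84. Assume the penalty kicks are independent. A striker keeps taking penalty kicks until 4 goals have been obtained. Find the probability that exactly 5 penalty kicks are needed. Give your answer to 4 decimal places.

0.3186

Y = trial on which the fourth success occurs; negative binomial, r=4, p=0.84.
P(Y=5) = C(4,3) · p^4 · (1−p)^1
= 4 · 0.49787 · 0.16 = 0.318638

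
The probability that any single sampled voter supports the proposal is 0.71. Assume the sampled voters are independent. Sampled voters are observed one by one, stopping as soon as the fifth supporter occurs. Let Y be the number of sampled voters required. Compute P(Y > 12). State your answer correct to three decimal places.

Needing more than 12 sampled voters ⇔ fewer than 5 successes in the first 12. With X ~ Binomial(12, 0.71), P(Y > 12) = P(X ≤ 4).
  k=0: C(12,0)·0.71^0·0.29^12 = 0.00000
  k=1: C(12,1)·0.71^1·0.29^11 = 0.00001
  k=2: C(12,2)·0.71^2·0.29^10 = 0.00014
  k=3: C(12,3)·0.71^3·0.29^9 = 0.00114
  k=4: C(12,4)·0.71^4·0.29^8 = 0.00629
P(X ≤ 4) = 0.00759

0.008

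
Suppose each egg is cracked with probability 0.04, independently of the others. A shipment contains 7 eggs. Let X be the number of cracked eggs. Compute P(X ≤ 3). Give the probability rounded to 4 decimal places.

X ~ Binomial(7, 0.04); P(X ≤ 3) = Σ C(7,k) p^k (1−p)^(7−k) over k:
  k=0: C(7,0)·0.04^0·0.96^7 = 0.751447
  k=1: C(7,1)·0.04^1·0.96^6 = 0.219172
  k=2: C(7,2)·0.04^2·0.96^5 = 0.027397
  k=3: C(7,3)·0.04^3·0.96^4 = 0.001903
Total = 0.999919

0.9999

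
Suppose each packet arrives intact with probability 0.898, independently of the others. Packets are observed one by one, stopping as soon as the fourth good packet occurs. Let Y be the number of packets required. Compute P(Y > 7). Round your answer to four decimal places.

0.0029

Needing more than 7 packets ⇔ fewer than 4 successes in the first 7. With X ~ Binomial(7, 0.898), P(Y > 7) = P(X ≤ 3).
  k=0: C(7,0)·0.898^0·0.102^7 = 0.000000
  k=1: C(7,1)·0.898^1·0.102^6 = 0.000007
  k=2: C(7,2)·0.898^2·0.102^5 = 0.000187
  k=3: C(7,3)·0.898^3·0.102^4 = 0.002743
P(X ≤ 3) = 0.002938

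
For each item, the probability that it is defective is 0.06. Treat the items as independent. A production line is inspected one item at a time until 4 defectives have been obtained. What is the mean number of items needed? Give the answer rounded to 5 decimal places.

66.66667

Y = total items until the fourth success; negative binomial with r=4, p=0.06.
E[Y] = r / p = 4 / 0.06 = 66.6666667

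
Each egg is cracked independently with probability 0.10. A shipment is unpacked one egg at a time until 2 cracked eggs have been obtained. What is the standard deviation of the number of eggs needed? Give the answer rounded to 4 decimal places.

Y = total eggs until the second success; negative binomial with r=2, p=0.10.
SD(Y) = √[r(1−p)/p²] = √(180.000000) = 13.416408

13.4164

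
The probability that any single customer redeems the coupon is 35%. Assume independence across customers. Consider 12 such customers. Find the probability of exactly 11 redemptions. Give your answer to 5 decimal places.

X ~ Binomial(n=12, p=0.35).
P(X=11) = C(12,11) · p^11 · (1−p)^1
= 12 · 9.6549e-06 · 0.65 = 0.0000753

0.00008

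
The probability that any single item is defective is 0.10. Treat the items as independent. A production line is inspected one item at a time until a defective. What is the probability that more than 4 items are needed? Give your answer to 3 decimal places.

Y = number of items to the first success; geometric, p = 0.10.
P(Y > 4) = P(first 4 all fail) = (1−p)^4 = 0.65610

0.656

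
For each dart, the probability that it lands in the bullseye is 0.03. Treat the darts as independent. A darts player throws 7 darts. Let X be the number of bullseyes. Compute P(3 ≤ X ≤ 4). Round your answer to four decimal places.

X ~ Binomial(7, 0.03); P(3 ≤ X ≤ 4) = Σ C(7,k) p^k (1−p)^(7−k) over k:
  k=3: C(7,3)·0.03^3·0.97^4 = 0.000837
  k=4: C(7,4)·0.03^4·0.97^3 = 0.000026
Total = 0.000862

0.0009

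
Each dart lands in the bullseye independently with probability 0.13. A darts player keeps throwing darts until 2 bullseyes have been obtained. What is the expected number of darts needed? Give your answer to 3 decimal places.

15.385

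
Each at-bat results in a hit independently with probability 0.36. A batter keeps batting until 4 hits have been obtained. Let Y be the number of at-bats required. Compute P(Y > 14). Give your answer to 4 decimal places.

Needing more than 14 at-bats ⇔ fewer than 4 successes in the first 14. With X ~ Binomial(14, 0.36), P(Y > 14) = P(X ≤ 3).
  k=0: C(14,0)·0.36^0·0.64^14 = 0.001934
  k=1: C(14,1)·0.36^1·0.64^13 = 0.015232
  k=2: C(14,2)·0.36^2·0.64^12 = 0.055694
  k=3: C(14,3)·0.36^3·0.64^11 = 0.125311
P(X ≤ 3) = 0.198171

0.1982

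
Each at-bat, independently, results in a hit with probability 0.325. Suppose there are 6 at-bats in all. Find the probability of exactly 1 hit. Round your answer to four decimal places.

X ~ Binomial(n=6, p=0.325).
P(X=1) = C(6,1) · p^1 · (1−p)^5
= 6 · 0.325 · 0.14013 = 0.273246

0.2732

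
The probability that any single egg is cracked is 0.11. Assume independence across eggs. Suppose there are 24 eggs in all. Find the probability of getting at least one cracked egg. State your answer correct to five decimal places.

0.93900

P(at least one) = 1 − P(none) = 1 − (1 − 0.11)^24
= 1 − 0.0610043 = 0.9389957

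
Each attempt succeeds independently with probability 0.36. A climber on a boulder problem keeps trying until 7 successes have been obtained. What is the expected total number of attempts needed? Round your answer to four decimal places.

Y = total attempts until the seventh success; negative binomial with r=7, p=0.36.
E[Y] = r / p = 7 / 0.36 = 19.444444

19.4444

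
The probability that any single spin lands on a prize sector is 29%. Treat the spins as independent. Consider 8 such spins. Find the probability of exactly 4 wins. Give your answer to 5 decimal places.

X ~ Binomial(n=8, p=0.29).
P(X=4) = C(8,4) · p^4 · (1−p)^4
= 70 · 0.0070728 · 0.25412 = 0.1258124

0.12581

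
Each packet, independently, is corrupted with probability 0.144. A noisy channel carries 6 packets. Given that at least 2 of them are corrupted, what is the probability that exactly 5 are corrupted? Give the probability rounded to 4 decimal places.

X ~ Binomial(6, 0.144). Want P(X=5 | X≥2) = P(X=5) / P(X≥2).
P(X=5) = C(6,5)·0.144^5·0.856^1 = 0.000318
P(X≥2) = 1 − 0.393407 − 0.397084 = 0.209508
Ratio = 0.000318 / 0.209508 = 0.001518

0.0015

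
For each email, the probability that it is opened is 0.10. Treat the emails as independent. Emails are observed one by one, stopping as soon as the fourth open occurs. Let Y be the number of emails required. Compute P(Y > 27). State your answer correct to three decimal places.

Needing more than 27 emails ⇔ fewer than 4 successes in the first 27. With X ~ Binomial(27, 0.10), P(Y > 27) = P(X ≤ 3).
  k=0: C(27,0)·0.10^0·0.90^27 = 0.05815
  k=1: C(27,1)·0.10^1·0.90^26 = 0.17445
  k=2: C(27,2)·0.10^2·0.90^25 = 0.25198
  k=3: C(27,3)·0.10^3·0.90^24 = 0.23332
P(X ≤ 3) = 0.71790

0.718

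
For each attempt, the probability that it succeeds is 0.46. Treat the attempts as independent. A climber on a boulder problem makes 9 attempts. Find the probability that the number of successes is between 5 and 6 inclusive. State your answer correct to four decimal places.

X ~ Binomial(9, 0.46); P(5 ≤ X ≤ 6) = Σ C(9,k) p^k (1−p)^(9−k) over k:
  k=5: C(9,5)·0.46^5·0.54^4 = 0.220666
  k=6: C(9,6)·0.46^6·0.54^3 = 0.125316
Total = 0.345982

0.3460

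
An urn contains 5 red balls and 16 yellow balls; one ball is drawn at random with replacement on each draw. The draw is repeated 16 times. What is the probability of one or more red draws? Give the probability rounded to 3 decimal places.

P(at least one) = 1 − P(none) = 1 − (1 − 0.238095)^16
= 1 − 0.01289 = 0.98711

0.987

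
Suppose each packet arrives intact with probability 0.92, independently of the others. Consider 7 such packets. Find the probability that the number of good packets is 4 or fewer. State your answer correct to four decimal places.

X ~ Binomial(7, 0.92); P(X ≤ 4) = Σ C(7,k) p^k (1−p)^(7−k) over k:
  k=0: C(7,0)·0.92^0·0.08^7 = 0.000000
  k=1: C(7,1)·0.92^1·0.08^6 = 0.000002
  k=2: C(7,2)·0.92^2·0.08^5 = 0.000058
  k=3: C(7,3)·0.92^3·0.08^4 = 0.001116
  k=4: C(7,4)·0.92^4·0.08^3 = 0.012838
Total = 0.014014

0.0140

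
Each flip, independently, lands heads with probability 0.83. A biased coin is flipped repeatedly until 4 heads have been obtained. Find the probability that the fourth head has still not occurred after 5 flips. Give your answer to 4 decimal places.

0.2027

Needing more than 5 flips ⇔ fewer than 4 successes in the first 5. With X ~ Binomial(5, 0.83), P(Y > 5) = P(X ≤ 3).
  k=0: C(5,0)·0.83^0·0.17^5 = 0.000142
  k=1: C(5,1)·0.83^1·0.17^4 = 0.003466
  k=2: C(5,2)·0.83^2·0.17^3 = 0.033846
  k=3: C(5,3)·0.83^3·0.17^2 = 0.165246
P(X ≤ 3) = 0.202700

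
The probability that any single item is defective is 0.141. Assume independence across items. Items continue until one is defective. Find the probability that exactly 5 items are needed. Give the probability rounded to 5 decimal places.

0.07677

Geometric (trials to first success), p = 0.141.
P(Y = 5) = (1−p)^4 · p = 0.54447 · 0.141 = 0.0767700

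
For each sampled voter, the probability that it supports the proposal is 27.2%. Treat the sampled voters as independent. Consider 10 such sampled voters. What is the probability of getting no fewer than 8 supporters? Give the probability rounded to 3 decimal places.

X ~ Binomial(10, 0.272); P(X ≥ 8) = Σ C(10,k) p^k (1−p)^(10−k) over k:
  k=8: C(10,8)·0.272^8·0.728^2 = 0.00071
  k=9: C(10,9)·0.272^9·0.728^1 = 0.00006
  k=10: C(10,10)·0.272^10·0.728^0 = 0.00000
Total = 0.00078

0.001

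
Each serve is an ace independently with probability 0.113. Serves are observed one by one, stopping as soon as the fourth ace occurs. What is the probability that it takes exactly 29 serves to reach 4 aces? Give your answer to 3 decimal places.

Y = trial on which the fourth success occurs; negative binomial, r=4, p=0.113.
P(Y=29) = C(28,3) · p^4 · (1−p)^25
= 3276 · 0.00016305 · 0.049899 = 0.02665

0.027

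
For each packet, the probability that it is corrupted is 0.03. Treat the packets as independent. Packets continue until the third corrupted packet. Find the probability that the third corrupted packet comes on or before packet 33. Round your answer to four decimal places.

Finishing within 33 packets ⇔ at least 3 successes in the first 33. With X ~ Binomial(33, 0.03), P(Y ≤ 33) = 1 − P(X ≤ 2).
  k=0: C(33,0)·0.03^0·0.97^33 = 0.365988
  k=1: C(33,1)·0.03^1·0.97^32 = 0.373534
  k=2: C(33,2)·0.03^2·0.97^31 = 0.184842
1 − 0.924365 = 0.075635

0.0756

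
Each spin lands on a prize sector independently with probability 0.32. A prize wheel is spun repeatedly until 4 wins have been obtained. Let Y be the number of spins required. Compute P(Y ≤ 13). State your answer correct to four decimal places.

0.6398

Finishing within 13 spins ⇔ at least 4 successes in the first 13. With X ~ Binomial(13, 0.32), P(Y ≤ 13) = 1 − P(X ≤ 3).
  k=0: C(13,0)·0.32^0·0.68^13 = 0.006647
  k=1: C(13,1)·0.32^1·0.68^12 = 0.040663
  k=2: C(13,2)·0.32^2·0.68^11 = 0.114813
  k=3: C(13,3)·0.32^3·0.68^10 = 0.198109
1 − 0.360233 = 0.639767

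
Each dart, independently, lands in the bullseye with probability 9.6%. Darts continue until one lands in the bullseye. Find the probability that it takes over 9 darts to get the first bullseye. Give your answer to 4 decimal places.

0.4032

Y = number of darts to the first success; geometric, p = 0.096.
P(Y > 9) = P(first 9 all fail) = (1−p)^9 = 0.403196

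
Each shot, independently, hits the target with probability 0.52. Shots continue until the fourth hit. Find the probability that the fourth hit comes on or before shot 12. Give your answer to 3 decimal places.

Finishing within 12 shots ⇔ at least 4 successes in the first 12. With X ~ Binomial(12, 0.52), P(Y ≤ 12) = 1 − P(X ≤ 3).
  k=0: C(12,0)·0.52^0·0.48^12 = 0.00015
  k=1: C(12,1)·0.52^1·0.48^11 = 0.00194
  k=2: C(12,2)·0.52^2·0.48^10 = 0.01159
  k=3: C(12,3)·0.52^3·0.48^9 = 0.04184
1 − 0.05552 = 0.94448

0.944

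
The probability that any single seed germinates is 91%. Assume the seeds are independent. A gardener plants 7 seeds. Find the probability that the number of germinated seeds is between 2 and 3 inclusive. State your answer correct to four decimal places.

X ~ Binomial(7, 0.91); P(2 ≤ X ≤ 3) = Σ C(7,k) p^k (1−p)^(7−k) over k:
  k=2: C(7,2)·0.91^2·0.09^5 = 0.000103
  k=3: C(7,3)·0.91^3·0.09^4 = 0.001730
Total = 0.001833

0.0018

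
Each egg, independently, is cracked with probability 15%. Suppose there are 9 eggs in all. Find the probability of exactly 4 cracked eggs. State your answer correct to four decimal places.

0.0283

X ~ Binomial(n=9, p=0.15).
P(X=4) = C(9,4) · p^4 · (1−p)^5
= 126 · 0.00050625 · 0.44371 = 0.028303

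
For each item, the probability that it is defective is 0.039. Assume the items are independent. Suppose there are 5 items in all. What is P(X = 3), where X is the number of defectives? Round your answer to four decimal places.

0.0005

X ~ Binomial(n=5, p=0.039).
P(X=3) = C(5,3) · p^3 · (1−p)^2
= 10 · 5.9319e-05 · 0.92352 = 0.000548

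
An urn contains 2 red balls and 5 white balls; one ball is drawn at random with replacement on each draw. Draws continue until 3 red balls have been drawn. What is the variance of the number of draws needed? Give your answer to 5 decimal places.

26.25000

Y = total draws until the third success; negative binomial with r=3, p=0.285714.
Var(Y) = r(1−p)/p² = 3·0.714286 / 0.285714² = 26.2500000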